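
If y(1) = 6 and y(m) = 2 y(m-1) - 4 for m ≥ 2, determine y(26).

67108868

The fixed point is -4/(1 - 2) = 4, so y(m) - 4 = 2(y(m-1) - 4).
Hence y(m) = 2·2^{m-1} + 4.
y(26) = 2·2^{25} + 4 = 2·33554432 + 4 = 67108868.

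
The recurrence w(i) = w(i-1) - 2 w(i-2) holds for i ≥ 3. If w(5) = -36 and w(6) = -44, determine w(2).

8

Rearranging, w(i-2) = (w(i) - w(i-1)) / -2.
w(4) = (-44 - (-36)) / -2 = -8/-2 = 4
w(3) = (-36 - 4) / -2 = -40/-2 = 20
w(2) = (4 - 20) / -2 = -16/-2 = 8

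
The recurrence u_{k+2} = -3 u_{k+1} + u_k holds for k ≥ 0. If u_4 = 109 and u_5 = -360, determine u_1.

Rearranging, u_{k-2} = u_k + 3 u_{k-1}.
u_3 = -360 + 3·109 = -33
u_2 = 109 + 3·(-33) = 10
u_1 = -33 + 3·10 = -3

-3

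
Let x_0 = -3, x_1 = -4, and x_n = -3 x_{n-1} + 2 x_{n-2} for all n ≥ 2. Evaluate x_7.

-4082

x_2 = -3*(-4) + 2*(-3) = 6
x_3 = -3*6 + 2*(-4) = -26
x_4 = -3*(-26) + 2*6 = 90
x_5 = -3*90 + 2*(-26) = -322
x_6 = -3*(-322) + 2*90 = 1146
x_7 = -3*1146 + 2*(-322) = -4082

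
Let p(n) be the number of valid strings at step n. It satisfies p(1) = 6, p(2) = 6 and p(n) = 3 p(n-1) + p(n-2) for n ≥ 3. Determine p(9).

p(3) = 3·6 + 6 = 24
p(4) = 3·24 + 6 = 78
p(5) = 3·78 + 24 = 258
p(6) = 3·258 + 78 = 852
p(7) = 3·852 + 258 = 2814
p(8) = 3·2814 + 852 = 9294
p(9) = 3·9294 + 2814 = 30696

30696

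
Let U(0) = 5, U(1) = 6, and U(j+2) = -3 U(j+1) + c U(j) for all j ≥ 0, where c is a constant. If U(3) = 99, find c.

U(2) = -18 + 5c
U(3) = 54 - 9c
So 54 - 9c = 99, giving c = -5.

-5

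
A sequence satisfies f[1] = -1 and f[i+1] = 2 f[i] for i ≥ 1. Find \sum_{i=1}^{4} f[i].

-15

f[2] = 2*(-1) = -2
f[3] = 2*(-2) = -4
f[4] = 2*(-4) = -8
Sum = (-1) + (-2) + (-4) + (-8) = -15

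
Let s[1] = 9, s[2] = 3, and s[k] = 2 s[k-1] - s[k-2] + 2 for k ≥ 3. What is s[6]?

s[3] = 2*3 - 9 + 2 = -1
s[4] = 2*(-1) - 3 + 2 = -3
s[5] = 2*(-3) - (-1) + 2 = -3
s[6] = 2*(-3) - (-3) + 2 = -1

-1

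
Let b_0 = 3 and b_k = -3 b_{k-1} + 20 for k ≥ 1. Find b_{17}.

258280331

The fixed point is 20/(1 + 3) = 5, so b_k - 5 = -3(b_{k-1} - 5).
Hence b_k = -2·(-3)^k + 5.
b_{17} = -2·(-3)^{17} + 5 = -2·-129140163 + 5 = 258280331.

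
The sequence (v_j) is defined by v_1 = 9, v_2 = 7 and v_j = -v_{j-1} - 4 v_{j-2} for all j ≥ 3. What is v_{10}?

-5481

v_3 = -7 - 4·9 = -43
v_4 = -(-43) - 4·7 = 15
v_5 = -15 - 4·(-43) = 157
v_6 = -157 - 4·15 = -217
v_7 = -(-217) - 4·157 = -411
v_8 = -(-411) - 4·(-217) = 1279
v_9 = -1279 - 4·(-411) = 365
v_{10} = -365 - 4·1279 = -5481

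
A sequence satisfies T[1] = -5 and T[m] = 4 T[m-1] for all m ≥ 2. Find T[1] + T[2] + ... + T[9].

-436905

T[2] = 4·(-5) = -20
T[3] = 4·(-20) = -80
T[4] = 4·(-80) = -320
T[5] = 4·(-320) = -1280
T[6] = 4·(-1280) = -5120
T[7] = 4·(-5120) = -20480
T[8] = 4·(-20480) = -81920
T[9] = 4·(-81920) = -327680
Sum = (-5) + (-20) + (-80) + (-320) + (-1280) + (-5120) + (-20480) + (-81920) + (-327680) = -436905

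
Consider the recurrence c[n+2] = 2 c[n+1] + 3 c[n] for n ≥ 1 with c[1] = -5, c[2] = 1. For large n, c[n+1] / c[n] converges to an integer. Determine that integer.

The characteristic equation is r^2 - 2r - 3 = 0, which factors as (r - 3)(r + 1) = 0.
So the roots are 3 and -1. Since |3| > |-1| and the coefficient of 3^n is non-zero, the ratio tends to 3.

3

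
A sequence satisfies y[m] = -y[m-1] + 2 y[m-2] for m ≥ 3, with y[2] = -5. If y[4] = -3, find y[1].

Let y[1] = w.
y[3] = 5 + 2w
y[4] = -15 - 2w
So -15 - 2w = -3, giving w = -6.

-6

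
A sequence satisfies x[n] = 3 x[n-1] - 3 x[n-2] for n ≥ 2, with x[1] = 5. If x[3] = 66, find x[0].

Let x[0] = v.
x[2] = 15 - 3v
x[3] = 30 - 9v
So 30 - 9v = 66, giving v = -4.

-4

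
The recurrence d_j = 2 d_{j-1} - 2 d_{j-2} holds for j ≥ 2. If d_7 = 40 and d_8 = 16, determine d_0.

1

Rearranging, d_{j-2} = (d_j - 2 d_{j-1}) / -2.
d_6 = (16 - 2*40) / -2 = -64/-2 = 32
d_5 = (40 - 2*32) / -2 = -24/-2 = 12
d_4 = (32 - 2*12) / -2 = 8/-2 = -4
d_3 = (12 - 2*(-4)) / -2 = 20/-2 = -10
d_2 = (-4 - 2*(-10)) / -2 = 16/-2 = -8
d_1 = (-10 - 2*(-8)) / -2 = 6/-2 = -3
d_0 = (-8 - 2*(-3)) / -2 = -2/-2 = 1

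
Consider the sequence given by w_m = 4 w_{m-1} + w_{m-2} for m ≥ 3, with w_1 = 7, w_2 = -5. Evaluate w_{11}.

w_3 = 4·(-5) + 7 = -13
w_4 = 4·(-13) + (-5) = -57
w_5 = 4·(-57) + (-13) = -241
w_6 = 4·(-241) + (-57) = -1021
w_7 = 4·(-1021) + (-241) = -4325
w_8 = 4·(-4325) + (-1021) = -18321
w_9 = 4·(-18321) + (-4325) = -77609
w_{10} = 4·(-77609) + (-18321) = -328757
w_{11} = 4·(-328757) + (-77609) = -1392637

-1392637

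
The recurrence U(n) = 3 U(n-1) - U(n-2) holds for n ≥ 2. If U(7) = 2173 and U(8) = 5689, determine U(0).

Rearranging, U(n-2) = -(U(n) - 3 U(n-1)).
U(6) = -(5689 - 3*2173) = 830
U(5) = -(2173 - 3*830) = 317
U(4) = -(830 - 3*317) = 121
U(3) = -(317 - 3*121) = 46
U(2) = -(121 - 3*46) = 17
U(1) = -(46 - 3*17) = 5
U(0) = -(17 - 3*5) = -2

-2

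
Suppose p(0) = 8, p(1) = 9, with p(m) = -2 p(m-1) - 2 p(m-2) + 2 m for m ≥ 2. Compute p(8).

124

p(2) = -2*9 - 2*8 + 4 = -30
p(3) = -2*(-30) - 2*9 + 6 = 48
p(4) = -2*48 - 2*(-30) + 8 = -28
p(5) = -2*(-28) - 2*48 + 10 = -30
p(6) = -2*(-30) - 2*(-28) + 12 = 128
p(7) = -2*128 - 2*(-30) + 14 = -182
p(8) = -2*(-182) - 2*128 + 16 = 124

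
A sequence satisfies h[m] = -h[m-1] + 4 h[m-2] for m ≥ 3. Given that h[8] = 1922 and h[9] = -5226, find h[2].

Rearranging, h[m-2] = (h[m] + h[m-1]) / 4.
h[7] = (-5226 + 1922) / 4 = -3304/4 = -826
h[6] = (1922 + (-826)) / 4 = 1096/4 = 274
h[5] = (-826 + 274) / 4 = -552/4 = -138
h[4] = (274 + (-138)) / 4 = 136/4 = 34
h[3] = (-138 + 34) / 4 = -104/4 = -26
h[2] = (34 + (-26)) / 4 = 8/4 = 2

2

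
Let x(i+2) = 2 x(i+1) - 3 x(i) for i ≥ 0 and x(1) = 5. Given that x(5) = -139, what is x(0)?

-7

Let x(0) = z.
x(2) = 10 - 3z
x(3) = 5 - 6z
x(4) = -20 - 3z
x(5) = -55 + 12z
So -55 + 12z = -139, giving z = -7.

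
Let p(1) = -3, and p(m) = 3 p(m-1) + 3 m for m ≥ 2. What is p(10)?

14745

p(2) = 3*(-3) + 6 = -3
p(3) = 3*(-3) + 9 = 0
p(4) = 3*0 + 12 = 12
p(5) = 3*12 + 15 = 51
p(6) = 3*51 + 18 = 171
p(7) = 3*171 + 21 = 534
p(8) = 3*534 + 24 = 1626
p(9) = 3*1626 + 27 = 4905
p(10) = 3*4905 + 30 = 14745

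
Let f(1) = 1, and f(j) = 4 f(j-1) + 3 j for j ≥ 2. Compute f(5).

847

f(2) = 4(1) + 6 = 10
f(3) = 4(10) + 9 = 49
f(4) = 4(49) + 12 = 208
f(5) = 4(208) + 15 = 847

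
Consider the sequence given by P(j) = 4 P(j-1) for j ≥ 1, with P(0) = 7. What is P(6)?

P(1) = 4·7 = 28
P(2) = 4·28 = 112
P(3) = 4·112 = 448
P(4) = 4·448 = 1792
P(5) = 4·1792 = 7168
P(6) = 4·7168 = 28672

28672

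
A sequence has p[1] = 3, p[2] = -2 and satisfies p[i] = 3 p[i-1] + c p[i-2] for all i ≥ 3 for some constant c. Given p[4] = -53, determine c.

-5

p[3] = -6 + 3c
p[4] = -18 + 7c
So -18 + 7c = -53, giving c = -5.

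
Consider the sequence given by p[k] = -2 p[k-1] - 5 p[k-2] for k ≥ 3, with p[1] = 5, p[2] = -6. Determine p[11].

-373

p[3] = -2(-6) - 5(5) = -13
p[4] = -2(-13) - 5(-6) = 56
p[5] = -2(56) - 5(-13) = -47
p[6] = -2(-47) - 5(56) = -186
p[7] = -2(-186) - 5(-47) = 607
p[8] = -2(607) - 5(-186) = -284
p[9] = -2(-284) - 5(607) = -2467
p[10] = -2(-2467) - 5(-284) = 6354
p[11] = -2(6354) - 5(-2467) = -373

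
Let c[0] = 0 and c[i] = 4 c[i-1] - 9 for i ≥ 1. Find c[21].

-13194139533309

The fixed point is -9/(1 - 4) = 3, so c[i] - 3 = 4(c[i-1] - 3).
Hence c[i] = -3·4^i + 3.
c[21] = -3·4^{21} + 3 = -3·4398046511104 + 3 = -13194139533309.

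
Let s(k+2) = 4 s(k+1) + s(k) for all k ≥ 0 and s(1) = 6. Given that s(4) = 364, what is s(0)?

Let s(0) = w.
s(2) = 24 + w
s(3) = 102 + 4w
s(4) = 432 + 17w
So 432 + 17w = 364, giving w = -4.

-4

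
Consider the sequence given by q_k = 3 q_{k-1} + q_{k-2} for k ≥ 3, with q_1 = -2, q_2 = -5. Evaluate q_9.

q_3 = 3(-5) + (-2) = -17
q_4 = 3(-17) + (-5) = -56
q_5 = 3(-56) + (-17) = -185
q_6 = 3(-185) + (-56) = -611
q_7 = 3(-611) + (-185) = -2018
q_8 = 3(-2018) + (-611) = -6665
q_9 = 3(-6665) + (-2018) = -22013

-22013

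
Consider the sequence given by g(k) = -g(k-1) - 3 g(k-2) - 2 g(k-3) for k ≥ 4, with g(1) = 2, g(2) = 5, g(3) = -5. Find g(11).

-589

g(4) = -(-5) - 3·5 - 2·2 = -14
g(5) = -(-14) - 3·(-5) - 2·5 = 19
g(6) = -19 - 3·(-14) - 2·(-5) = 33
g(7) = -33 - 3·19 - 2·(-14) = -62
g(8) = -(-62) - 3·33 - 2·19 = -75
g(9) = -(-75) - 3·(-62) - 2·33 = 195
g(10) = -195 - 3·(-75) - 2·(-62) = 154
g(11) = -154 - 3·195 - 2·(-75) = -589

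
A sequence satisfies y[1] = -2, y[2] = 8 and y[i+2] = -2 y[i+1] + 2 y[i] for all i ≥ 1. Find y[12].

y[3] = -2(8) + 2(-2) = -20
y[4] = -2(-20) + 2(8) = 56
y[5] = -2(56) + 2(-20) = -152
y[6] = -2(-152) + 2(56) = 416
y[7] = -2(416) + 2(-152) = -1136
y[8] = -2(-1136) + 2(416) = 3104
y[9] = -2(3104) + 2(-1136) = -8480
y[10] = -2(-8480) + 2(3104) = 23168
y[11] = -2(23168) + 2(-8480) = -63296
y[12] = -2(-63296) + 2(23168) = 172928

172928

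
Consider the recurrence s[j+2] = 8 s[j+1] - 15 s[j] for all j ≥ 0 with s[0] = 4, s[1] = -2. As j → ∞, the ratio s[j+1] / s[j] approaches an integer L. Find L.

The characteristic equation is r^2 - 8r + 15 = 0, which factors as (r - 5)(r - 3) = 0.
So the roots are 5 and 3. Since |5| > |3| and the coefficient of 5^j is non-zero, the ratio tends to 5.

5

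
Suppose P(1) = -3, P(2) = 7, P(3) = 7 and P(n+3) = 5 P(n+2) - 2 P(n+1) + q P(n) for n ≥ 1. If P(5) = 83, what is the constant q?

1

P(4) = 21 - 3q
P(5) = 91 - 8q
So 91 - 8q = 83, giving q = 1.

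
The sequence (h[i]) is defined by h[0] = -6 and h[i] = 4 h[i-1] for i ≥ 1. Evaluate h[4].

-1536

h[1] = 4(-6) = -24
h[2] = 4(-24) = -96
h[3] = 4(-96) = -384
h[4] = 4(-384) = -1536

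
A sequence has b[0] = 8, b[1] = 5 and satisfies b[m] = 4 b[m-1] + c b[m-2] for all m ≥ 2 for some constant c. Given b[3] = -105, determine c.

b[2] = 20 + 8c
b[3] = 80 + 37c
So 80 + 37c = -105, giving c = -5.

-5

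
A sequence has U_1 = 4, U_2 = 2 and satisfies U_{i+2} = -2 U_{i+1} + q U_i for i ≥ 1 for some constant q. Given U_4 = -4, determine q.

2

U_3 = -4 + 4q
U_4 = 8 - 6q
So 8 - 6q = -4, giving q = 2.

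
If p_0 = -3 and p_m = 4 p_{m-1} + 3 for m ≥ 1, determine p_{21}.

The fixed point is 3/(1 - 4) = -1, so p_m + 1 = 4(p_{m-1} + 1).
Hence p_m = -2·4^m - 1.
p_{21} = -2·4^{21} - 1 = -2·4398046511104 - 1 = -8796093022209.

-8796093022209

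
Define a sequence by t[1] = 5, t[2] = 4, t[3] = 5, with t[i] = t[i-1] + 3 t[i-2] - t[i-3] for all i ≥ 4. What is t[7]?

111

t[4] = 5 + 3(4) - 5 = 12
t[5] = 12 + 3(5) - 4 = 23
t[6] = 23 + 3(12) - 5 = 54
t[7] = 54 + 3(23) - 12 = 111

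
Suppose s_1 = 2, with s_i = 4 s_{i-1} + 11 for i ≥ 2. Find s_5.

1447

s_2 = 4(2) + 11 = 19
s_3 = 4(19) + 11 = 87
s_4 = 4(87) + 11 = 359
s_5 = 4(359) + 11 = 1447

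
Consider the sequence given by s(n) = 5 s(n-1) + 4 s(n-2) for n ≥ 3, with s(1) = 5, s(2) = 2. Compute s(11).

s(3) = 5(2) + 4(5) = 30
s(4) = 5(30) + 4(2) = 158
s(5) = 5(158) + 4(30) = 910
s(6) = 5(910) + 4(158) = 5182
s(7) = 5(5182) + 4(910) = 29550
s(8) = 5(29550) + 4(5182) = 168478
s(9) = 5(168478) + 4(29550) = 960590
s(10) = 5(960590) + 4(168478) = 5476862
s(11) = 5(5476862) + 4(960590) = 31226670

31226670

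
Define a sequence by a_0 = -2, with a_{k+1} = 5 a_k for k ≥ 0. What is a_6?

-31250

a_1 = 5*(-2) = -10
a_2 = 5*(-10) = -50
a_3 = 5*(-50) = -250
a_4 = 5*(-250) = -1250
a_5 = 5*(-1250) = -6250
a_6 = 5*(-6250) = -31250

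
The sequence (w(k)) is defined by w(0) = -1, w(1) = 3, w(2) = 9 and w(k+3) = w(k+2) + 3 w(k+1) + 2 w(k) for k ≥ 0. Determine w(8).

w(3) = 9 + 3(3) + 2(-1) = 16
w(4) = 16 + 3(9) + 2(3) = 49
w(5) = 49 + 3(16) + 2(9) = 115
w(6) = 115 + 3(49) + 2(16) = 294
w(7) = 294 + 3(115) + 2(49) = 737
w(8) = 737 + 3(294) + 2(115) = 1849

1849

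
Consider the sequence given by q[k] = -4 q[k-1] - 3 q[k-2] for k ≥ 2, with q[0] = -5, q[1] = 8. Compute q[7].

3284

q[2] = -4·8 - 3·(-5) = -17
q[3] = -4·(-17) - 3·8 = 44
q[4] = -4·44 - 3·(-17) = -125
q[5] = -4·(-125) - 3·44 = 368
q[6] = -4·368 - 3·(-125) = -1097
q[7] = -4·(-1097) - 3·368 = 3284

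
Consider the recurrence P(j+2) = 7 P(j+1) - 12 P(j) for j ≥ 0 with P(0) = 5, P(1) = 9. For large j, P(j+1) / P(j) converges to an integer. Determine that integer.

4

The characteristic equation is r^2 - 7r + 12 = 0, which factors as (r - 4)(r - 3) = 0.
So the roots are 4 and 3. Since |4| > |3| and the coefficient of 4^j is non-zero, the ratio tends to 4.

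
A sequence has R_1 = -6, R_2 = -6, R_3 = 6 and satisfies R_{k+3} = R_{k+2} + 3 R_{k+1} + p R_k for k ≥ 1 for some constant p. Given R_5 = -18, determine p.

R_4 = -12 - 6p
R_5 = 6 - 12p
So 6 - 12p = -18, giving p = 2.

2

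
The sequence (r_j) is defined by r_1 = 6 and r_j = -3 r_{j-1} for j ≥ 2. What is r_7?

4374

r_2 = -3*6 = -18
r_3 = -3*(-18) = 54
r_4 = -3*54 = -162
r_5 = -3*(-162) = 486
r_6 = -3*486 = -1458
r_7 = -3*(-1458) = 4374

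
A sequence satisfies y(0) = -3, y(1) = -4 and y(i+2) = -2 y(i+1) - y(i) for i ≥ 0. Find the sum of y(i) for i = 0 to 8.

y(2) = -2·(-4) - (-3) = 11
y(3) = -2·11 - (-4) = -18
y(4) = -2·(-18) - 11 = 25
y(5) = -2·25 - (-18) = -32
y(6) = -2·(-32) - 25 = 39
y(7) = -2·39 - (-32) = -46
y(8) = -2·(-46) - 39 = 53
Sum = (-3) + (-4) + 11 + (-18) + 25 + (-32) + 39 + (-46) + 53 = 25

25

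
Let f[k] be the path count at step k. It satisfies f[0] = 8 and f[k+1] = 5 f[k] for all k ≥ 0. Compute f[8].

f[1] = 5·8 = 40
f[2] = 5·40 = 200
f[3] = 5·200 = 1000
f[4] = 5·1000 = 5000
f[5] = 5·5000 = 25000
f[6] = 5·25000 = 125000
f[7] = 5·125000 = 625000
f[8] = 5·625000 = 3125000

3125000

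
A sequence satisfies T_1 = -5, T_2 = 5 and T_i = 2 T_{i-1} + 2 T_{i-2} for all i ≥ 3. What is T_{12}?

24480

T_3 = 2·5 + 2·(-5) = 0
T_4 = 2·0 + 2·5 = 10
T_5 = 2·10 + 2·0 = 20
T_6 = 2·20 + 2·10 = 60
T_7 = 2·60 + 2·20 = 160
T_8 = 2·160 + 2·60 = 440
T_9 = 2·440 + 2·160 = 1200
T_{10} = 2·1200 + 2·440 = 3280
T_{11} = 2·3280 + 2·1200 = 8960
T_{12} = 2·8960 + 2·3280 = 24480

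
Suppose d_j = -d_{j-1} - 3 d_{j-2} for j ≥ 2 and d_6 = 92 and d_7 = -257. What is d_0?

Rearranging, d_{j-2} = (d_j + d_{j-1}) / -3.
d_5 = (-257 + 92) / -3 = -165/-3 = 55
d_4 = (92 + 55) / -3 = 147/-3 = -49
d_3 = (55 + (-49)) / -3 = 6/-3 = -2
d_2 = (-49 + (-2)) / -3 = -51/-3 = 17
d_1 = (-2 + 17) / -3 = 15/-3 = -5
d_0 = (17 + (-5)) / -3 = 12/-3 = -4

-4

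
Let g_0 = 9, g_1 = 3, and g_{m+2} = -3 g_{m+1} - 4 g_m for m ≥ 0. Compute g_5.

75

g_2 = -3·3 - 4·9 = -45
g_3 = -3·(-45) - 4·3 = 123
g_4 = -3·123 - 4·(-45) = -189
g_5 = -3·(-189) - 4·123 = 75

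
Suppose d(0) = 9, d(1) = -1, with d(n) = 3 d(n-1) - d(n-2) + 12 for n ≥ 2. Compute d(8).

2928

d(2) = 3(-1) - 9 + 12 = 0
d(3) = 3(0) - (-1) + 12 = 13
d(4) = 3(13) - 0 + 12 = 51
d(5) = 3(51) - 13 + 12 = 152
d(6) = 3(152) - 51 + 12 = 417
d(7) = 3(417) - 152 + 12 = 1111
d(8) = 3(1111) - 417 + 12 = 2928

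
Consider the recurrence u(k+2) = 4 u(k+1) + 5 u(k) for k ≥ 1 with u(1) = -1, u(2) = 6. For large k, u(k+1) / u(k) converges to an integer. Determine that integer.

The characteristic equation is r^2 - 4r - 5 = 0, which factors as (r - 5)(r + 1) = 0.
So the roots are 5 and -1. Since |5| > |-1| and the coefficient of 5^k is non-zero, the ratio tends to 5.

5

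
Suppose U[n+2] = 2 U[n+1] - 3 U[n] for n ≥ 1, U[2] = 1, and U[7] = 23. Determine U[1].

1

Let U[1] = x.
U[3] = 2 - 3x
U[4] = 1 - 6x
U[5] = -4 - 3x
U[6] = -11 + 12x
U[7] = -10 + 33x
So -10 + 33x = 23, giving x = 1.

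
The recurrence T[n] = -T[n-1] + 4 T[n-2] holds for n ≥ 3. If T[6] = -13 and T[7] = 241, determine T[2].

Rearranging, T[n-2] = (T[n] + T[n-1]) / 4.
T[5] = (241 + (-13)) / 4 = 228/4 = 57
T[4] = (-13 + 57) / 4 = 44/4 = 11
T[3] = (57 + 11) / 4 = 68/4 = 17
T[2] = (11 + 17) / 4 = 28/4 = 7

7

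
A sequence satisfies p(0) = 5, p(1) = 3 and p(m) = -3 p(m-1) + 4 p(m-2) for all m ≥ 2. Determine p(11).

p(2) = -3*3 + 4*5 = 11
p(3) = -3*11 + 4*3 = -21
p(4) = -3*(-21) + 4*11 = 107
p(5) = -3*107 + 4*(-21) = -405
p(6) = -3*(-405) + 4*107 = 1643
p(7) = -3*1643 + 4*(-405) = -6549
p(8) = -3*(-6549) + 4*1643 = 26219
p(9) = -3*26219 + 4*(-6549) = -104853
p(10) = -3*(-104853) + 4*26219 = 419435
p(11) = -3*419435 + 4*(-104853) = -1677717

-1677717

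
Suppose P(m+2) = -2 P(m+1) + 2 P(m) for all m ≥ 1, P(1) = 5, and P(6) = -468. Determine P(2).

Let P(2) = x.
P(3) = 10 - 2x
P(4) = -20 + 6x
P(5) = 60 - 16x
P(6) = -160 + 44x
So -160 + 44x = -468, giving x = -7.

-7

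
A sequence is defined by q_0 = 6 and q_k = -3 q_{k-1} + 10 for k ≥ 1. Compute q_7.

-7652

q_1 = -3·6 + 10 = -8
q_2 = -3·(-8) + 10 = 34
q_3 = -3·34 + 10 = -92
q_4 = -3·(-92) + 10 = 286
q_5 = -3·286 + 10 = -848
q_6 = -3·(-848) + 10 = 2554
q_7 = -3·2554 + 10 = -7652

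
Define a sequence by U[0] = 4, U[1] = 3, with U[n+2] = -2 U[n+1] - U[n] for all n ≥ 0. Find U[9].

U[2] = -2(3) - 4 = -10
U[3] = -2(-10) - 3 = 17
U[4] = -2(17) - (-10) = -24
U[5] = -2(-24) - 17 = 31
U[6] = -2(31) - (-24) = -38
U[7] = -2(-38) - 31 = 45
U[8] = -2(45) - (-38) = -52
U[9] = -2(-52) - 45 = 59

59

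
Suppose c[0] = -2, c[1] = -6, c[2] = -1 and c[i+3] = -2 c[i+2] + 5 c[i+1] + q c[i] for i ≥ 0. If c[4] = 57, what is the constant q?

c[3] = -28 - 2q
c[4] = 51 - 2q
So 51 - 2q = 57, giving q = -3.

-3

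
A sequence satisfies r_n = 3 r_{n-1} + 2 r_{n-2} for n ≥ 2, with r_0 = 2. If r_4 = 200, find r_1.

4

Let r_1 = z.
r_2 = 4 + 3z
r_3 = 12 + 11z
r_4 = 44 + 39z
So 44 + 39z = 200, giving z = 4.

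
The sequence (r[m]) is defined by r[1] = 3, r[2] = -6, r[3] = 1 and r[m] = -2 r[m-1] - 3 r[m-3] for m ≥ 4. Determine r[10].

r[4] = -2*1 - 3*3 = -11
r[5] = -2*(-11) - 3*(-6) = 40
r[6] = -2*40 - 3*1 = -83
r[7] = -2*(-83) - 3*(-11) = 199
r[8] = -2*199 - 3*40 = -518
r[9] = -2*(-518) - 3*(-83) = 1285
r[10] = -2*1285 - 3*199 = -3167

-3167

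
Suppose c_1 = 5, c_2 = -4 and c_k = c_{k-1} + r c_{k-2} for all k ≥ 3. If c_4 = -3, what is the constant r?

c_3 = -4 + 5r
c_4 = -4 + r
So -4 + r = -3, giving r = 1.

1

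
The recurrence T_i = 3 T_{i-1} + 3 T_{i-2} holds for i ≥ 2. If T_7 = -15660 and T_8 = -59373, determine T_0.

-3

Rearranging, T_{i-2} = (T_i - 3 T_{i-1}) / 3.
T_6 = (-59373 - 3·(-15660)) / 3 = -12393/3 = -4131
T_5 = (-15660 - 3·(-4131)) / 3 = -3267/3 = -1089
T_4 = (-4131 - 3·(-1089)) / 3 = -864/3 = -288
T_3 = (-1089 - 3·(-288)) / 3 = -225/3 = -75
T_2 = (-288 - 3·(-75)) / 3 = -63/3 = -21
T_1 = (-75 - 3·(-21)) / 3 = -12/3 = -4
T_0 = (-21 - 3·(-4)) / 3 = -9/3 = -3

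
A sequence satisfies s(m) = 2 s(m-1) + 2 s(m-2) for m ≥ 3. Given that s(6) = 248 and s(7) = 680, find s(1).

5

Rearranging, s(m-2) = (s(m) - 2 s(m-1)) / 2.
s(5) = (680 - 2(248)) / 2 = 184/2 = 92
s(4) = (248 - 2(92)) / 2 = 64/2 = 32
s(3) = (92 - 2(32)) / 2 = 28/2 = 14
s(2) = (32 - 2(14)) / 2 = 4/2 = 2
s(1) = (14 - 2(2)) / 2 = 10/2 = 5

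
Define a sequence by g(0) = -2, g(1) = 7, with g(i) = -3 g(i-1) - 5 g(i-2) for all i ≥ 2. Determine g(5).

g(2) = -3·7 - 5·(-2) = -11
g(3) = -3·(-11) - 5·7 = -2
g(4) = -3·(-2) - 5·(-11) = 61
g(5) = -3·61 - 5·(-2) = -173

-173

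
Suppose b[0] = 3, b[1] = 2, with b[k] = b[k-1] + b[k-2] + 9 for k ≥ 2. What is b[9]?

b[2] = 2 + 3 + 9 = 14
b[3] = 14 + 2 + 9 = 25
b[4] = 25 + 14 + 9 = 48
b[5] = 48 + 25 + 9 = 82
b[6] = 82 + 48 + 9 = 139
b[7] = 139 + 82 + 9 = 230
b[8] = 230 + 139 + 9 = 378
b[9] = 378 + 230 + 9 = 617

617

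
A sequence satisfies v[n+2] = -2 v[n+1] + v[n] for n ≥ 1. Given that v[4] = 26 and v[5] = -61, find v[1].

Rearranging, v[n-2] = v[n] + 2 v[n-1].
v[3] = -61 + 2(26) = -9
v[2] = 26 + 2(-9) = 8
v[1] = -9 + 2(8) = 7

7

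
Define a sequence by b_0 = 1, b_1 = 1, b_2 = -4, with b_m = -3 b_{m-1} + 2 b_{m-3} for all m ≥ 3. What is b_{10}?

-17236

b_3 = -3·(-4) + 2·1 = 14
b_4 = -3·14 + 2·1 = -40
b_5 = -3·(-40) + 2·(-4) = 112
b_6 = -3·112 + 2·14 = -308
b_7 = -3·(-308) + 2·(-40) = 844
b_8 = -3·844 + 2·112 = -2308
b_9 = -3·(-2308) + 2·(-308) = 6308
b_{10} = -3·6308 + 2·844 = -17236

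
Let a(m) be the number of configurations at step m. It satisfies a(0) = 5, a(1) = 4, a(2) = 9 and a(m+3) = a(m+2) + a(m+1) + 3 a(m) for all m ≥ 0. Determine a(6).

a(3) = 9 + 4 + 3·5 = 28
a(4) = 28 + 9 + 3·4 = 49
a(5) = 49 + 28 + 3·9 = 104
a(6) = 104 + 49 + 3·28 = 237

237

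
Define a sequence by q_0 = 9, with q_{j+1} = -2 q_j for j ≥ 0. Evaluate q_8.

2304

q_1 = -2(9) = -18
q_2 = -2(-18) = 36
q_3 = -2(36) = -72
q_4 = -2(-72) = 144
q_5 = -2(144) = -288
q_6 = -2(-288) = 576
q_7 = -2(576) = -1152
q_8 = -2(-1152) = 2304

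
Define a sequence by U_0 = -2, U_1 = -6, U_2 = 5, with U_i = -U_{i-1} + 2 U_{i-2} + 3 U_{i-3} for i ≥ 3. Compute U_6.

7

U_3 = -5 + 2·(-6) + 3·(-2) = -23
U_4 = -(-23) + 2·5 + 3·(-6) = 15
U_5 = -15 + 2·(-23) + 3·5 = -46
U_6 = -(-46) + 2·15 + 3·(-23) = 7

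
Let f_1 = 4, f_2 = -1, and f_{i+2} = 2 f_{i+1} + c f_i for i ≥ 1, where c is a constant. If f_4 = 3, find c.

1

f_3 = -2 + 4c
f_4 = -4 + 7c
So -4 + 7c = 3, giving c = 1.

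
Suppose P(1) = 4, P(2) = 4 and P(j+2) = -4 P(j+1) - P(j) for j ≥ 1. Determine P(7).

-3956

P(3) = -4*4 - 4 = -20
P(4) = -4*(-20) - 4 = 76
P(5) = -4*76 - (-20) = -284
P(6) = -4*(-284) - 76 = 1060
P(7) = -4*1060 - (-284) = -3956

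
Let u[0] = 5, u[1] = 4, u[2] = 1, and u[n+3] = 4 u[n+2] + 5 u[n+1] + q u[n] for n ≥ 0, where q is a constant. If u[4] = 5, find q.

u[3] = 24 + 5q
u[4] = 101 + 24q
So 101 + 24q = 5, giving q = -4.

-4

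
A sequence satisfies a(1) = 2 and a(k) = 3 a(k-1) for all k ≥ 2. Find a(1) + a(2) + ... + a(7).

a(2) = 3*2 = 6
a(3) = 3*6 = 18
a(4) = 3*18 = 54
a(5) = 3*54 = 162
a(6) = 3*162 = 486
a(7) = 3*486 = 1458
Sum = 2 + 6 + 18 + 54 + 162 + 486 + 1458 = 2186

2186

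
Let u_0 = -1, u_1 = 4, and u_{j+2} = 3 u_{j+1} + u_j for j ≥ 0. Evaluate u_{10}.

u_2 = 3·4 + (-1) = 11
u_3 = 3·11 + 4 = 37
u_4 = 3·37 + 11 = 122
u_5 = 3·122 + 37 = 403
u_6 = 3·403 + 122 = 1331
u_7 = 3·1331 + 403 = 4396
u_8 = 3·4396 + 1331 = 14519
u_9 = 3·14519 + 4396 = 47953
u_{10} = 3·47953 + 14519 = 158378

158378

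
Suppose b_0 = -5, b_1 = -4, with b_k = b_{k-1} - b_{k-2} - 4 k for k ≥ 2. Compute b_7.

-28

b_2 = (-4) - (-5) - 8 = -7
b_3 = (-7) - (-4) - 12 = -15
b_4 = (-15) - (-7) - 16 = -24
b_5 = (-24) - (-15) - 20 = -29
b_6 = (-29) - (-24) - 24 = -29
b_7 = (-29) - (-29) - 28 = -28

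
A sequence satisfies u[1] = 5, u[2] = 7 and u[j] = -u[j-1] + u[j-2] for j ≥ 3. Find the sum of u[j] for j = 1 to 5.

u[3] = -7 + 5 = -2
u[4] = -(-2) + 7 = 9
u[5] = -9 + (-2) = -11
Sum = 5 + 7 + (-2) + 9 + (-11) = 8

8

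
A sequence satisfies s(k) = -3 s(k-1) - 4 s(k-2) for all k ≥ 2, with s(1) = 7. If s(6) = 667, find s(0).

Let s(0) = y.
s(2) = -21 - 4y
s(3) = 35 + 12y
s(4) = -21 - 20y
s(5) = -77 + 12y
s(6) = 315 + 44y
So 315 + 44y = 667, giving y = 8.

8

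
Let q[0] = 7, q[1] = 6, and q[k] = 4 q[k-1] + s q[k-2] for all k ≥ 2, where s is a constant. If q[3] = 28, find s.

-2

q[2] = 24 + 7s
q[3] = 96 + 34s
So 96 + 34s = 28, giving s = -2.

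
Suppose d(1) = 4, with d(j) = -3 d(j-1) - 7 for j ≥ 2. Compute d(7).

4190

d(2) = -3·4 - 7 = -19
d(3) = -3·(-19) - 7 = 50
d(4) = -3·50 - 7 = -157
d(5) = -3·(-157) - 7 = 464
d(6) = -3·464 - 7 = -1399
d(7) = -3·(-1399) - 7 = 4190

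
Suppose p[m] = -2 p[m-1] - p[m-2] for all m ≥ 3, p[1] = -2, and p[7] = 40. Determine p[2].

-5

Let p[2] = v.
p[3] = 2 - 2v
p[4] = -4 + 3v
p[5] = 6 - 4v
p[6] = -8 + 5v
p[7] = 10 - 6v
So 10 - 6v = 40, giving v = -5.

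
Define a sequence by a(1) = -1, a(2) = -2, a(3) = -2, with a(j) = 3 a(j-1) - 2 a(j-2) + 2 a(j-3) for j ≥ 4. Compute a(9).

-504

a(4) = 3·(-2) - 2·(-2) + 2·(-1) = -4
a(5) = 3·(-4) - 2·(-2) + 2·(-2) = -12
a(6) = 3·(-12) - 2·(-4) + 2·(-2) = -32
a(7) = 3·(-32) - 2·(-12) + 2·(-4) = -80
a(8) = 3·(-80) - 2·(-32) + 2·(-12) = -200
a(9) = 3·(-200) - 2·(-80) + 2·(-32) = -504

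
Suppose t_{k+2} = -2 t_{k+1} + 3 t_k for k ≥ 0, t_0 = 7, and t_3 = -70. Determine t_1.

Let t_1 = x.
t_2 = 21 - 2x
t_3 = -42 + 7x
So -42 + 7x = -70, giving x = -4.

-4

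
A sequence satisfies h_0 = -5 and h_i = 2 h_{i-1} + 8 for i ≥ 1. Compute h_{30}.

The fixed point is 8/(1 - 2) = -8, so h_i + 8 = 2(h_{i-1} + 8).
Hence h_i = 3·2^i - 8.
h_{30} = 3·2^{30} - 8 = 3·1073741824 - 8 = 3221225464.

3221225464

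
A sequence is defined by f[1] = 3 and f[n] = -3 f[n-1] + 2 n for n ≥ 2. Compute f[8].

-4643

f[2] = -3*3 + 4 = -5
f[3] = -3*(-5) + 6 = 21
f[4] = -3*21 + 8 = -55
f[5] = -3*(-55) + 10 = 175
f[6] = -3*175 + 12 = -513
f[7] = -3*(-513) + 14 = 1553
f[8] = -3*1553 + 16 = -4643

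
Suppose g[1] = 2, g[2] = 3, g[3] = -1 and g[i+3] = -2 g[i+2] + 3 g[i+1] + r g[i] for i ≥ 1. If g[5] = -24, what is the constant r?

g[4] = 11 + 2r
g[5] = -25 - r
So -25 - r = -24, giving r = -1.

-1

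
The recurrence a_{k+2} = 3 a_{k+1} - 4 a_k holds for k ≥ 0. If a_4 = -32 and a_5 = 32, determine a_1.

-4

Rearranging, a_{k-2} = (a_k - 3 a_{k-1}) / -4.
a_3 = (32 - 3·(-32)) / -4 = 128/-4 = -32
a_2 = (-32 - 3·(-32)) / -4 = 64/-4 = -16
a_1 = (-32 - 3·(-16)) / -4 = 16/-4 = -4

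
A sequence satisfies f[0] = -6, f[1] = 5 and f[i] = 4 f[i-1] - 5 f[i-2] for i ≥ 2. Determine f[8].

f[2] = 4·5 - 5·(-6) = 50
f[3] = 4·50 - 5·5 = 175
f[4] = 4·175 - 5·50 = 450
f[5] = 4·450 - 5·175 = 925
f[6] = 4·925 - 5·450 = 1450
f[7] = 4·1450 - 5·925 = 1175
f[8] = 4·1175 - 5·1450 = -2550

-2550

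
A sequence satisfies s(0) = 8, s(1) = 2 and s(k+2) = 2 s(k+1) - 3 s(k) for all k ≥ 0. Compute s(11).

2

s(2) = 2·2 - 3·8 = -20
s(3) = 2·(-20) - 3·2 = -46
s(4) = 2·(-46) - 3·(-20) = -32
s(5) = 2·(-32) - 3·(-46) = 74
s(6) = 2·74 - 3·(-32) = 244
s(7) = 2·244 - 3·74 = 266
s(8) = 2·266 - 3·244 = -200
s(9) = 2·(-200) - 3·266 = -1198
s(10) = 2·(-1198) - 3·(-200) = -1796
s(11) = 2·(-1796) - 3·(-1198) = 2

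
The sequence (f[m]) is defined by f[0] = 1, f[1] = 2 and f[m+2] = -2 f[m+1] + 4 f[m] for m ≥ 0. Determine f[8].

-2048

f[2] = -2*2 + 4*1 = 0
f[3] = -2*0 + 4*2 = 8
f[4] = -2*8 + 4*0 = -16
f[5] = -2*(-16) + 4*8 = 64
f[6] = -2*64 + 4*(-16) = -192
f[7] = -2*(-192) + 4*64 = 640
f[8] = -2*640 + 4*(-192) = -2048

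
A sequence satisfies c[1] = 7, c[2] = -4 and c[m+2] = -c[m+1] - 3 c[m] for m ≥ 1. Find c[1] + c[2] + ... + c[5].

37

c[3] = -(-4) - 3(7) = -17
c[4] = -(-17) - 3(-4) = 29
c[5] = -29 - 3(-17) = 22
Sum = 7 + (-4) + (-17) + 29 + 22 = 37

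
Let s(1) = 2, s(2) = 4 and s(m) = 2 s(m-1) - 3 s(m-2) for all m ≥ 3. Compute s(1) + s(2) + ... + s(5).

s(3) = 2*4 - 3*2 = 2
s(4) = 2*2 - 3*4 = -8
s(5) = 2*(-8) - 3*2 = -22
Sum = 2 + 4 + 2 + (-8) + (-22) = -22

-22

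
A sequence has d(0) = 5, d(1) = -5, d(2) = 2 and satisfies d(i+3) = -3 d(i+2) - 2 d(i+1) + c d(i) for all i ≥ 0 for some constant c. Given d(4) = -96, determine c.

d(3) = 4 + 5c
d(4) = -16 - 20c
So -16 - 20c = -96, giving c = 4.

4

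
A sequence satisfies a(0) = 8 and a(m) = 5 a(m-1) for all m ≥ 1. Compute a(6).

a(1) = 5*8 = 40
a(2) = 5*40 = 200
a(3) = 5*200 = 1000
a(4) = 5*1000 = 5000
a(5) = 5*5000 = 25000
a(6) = 5*25000 = 125000

125000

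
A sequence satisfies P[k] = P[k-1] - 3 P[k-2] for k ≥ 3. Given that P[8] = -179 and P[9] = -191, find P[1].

4

Rearranging, P[k-2] = (P[k] - P[k-1]) / -3.
P[7] = (-191 - (-179)) / -3 = -12/-3 = 4
P[6] = (-179 - 4) / -3 = -183/-3 = 61
P[5] = (4 - 61) / -3 = -57/-3 = 19
P[4] = (61 - 19) / -3 = 42/-3 = -14
P[3] = (19 - (-14)) / -3 = 33/-3 = -11
P[2] = (-14 - (-11)) / -3 = -3/-3 = 1
P[1] = (-11 - 1) / -3 = -12/-3 = 4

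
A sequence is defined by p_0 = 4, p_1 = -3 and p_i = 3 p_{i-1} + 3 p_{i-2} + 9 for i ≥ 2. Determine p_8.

p_2 = 3·(-3) + 3·4 + 9 = 12
p_3 = 3·12 + 3·(-3) + 9 = 36
p_4 = 3·36 + 3·12 + 9 = 153
p_5 = 3·153 + 3·36 + 9 = 576
p_6 = 3·576 + 3·153 + 9 = 2196
p_7 = 3·2196 + 3·576 + 9 = 8325
p_8 = 3·8325 + 3·2196 + 9 = 31572

31572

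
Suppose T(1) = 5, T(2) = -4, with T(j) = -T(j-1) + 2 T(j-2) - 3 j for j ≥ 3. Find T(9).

T(3) = -(-4) + 2·5 - 9 = 5
T(4) = -5 + 2·(-4) - 12 = -25
T(5) = -(-25) + 2·5 - 15 = 20
T(6) = -20 + 2·(-25) - 18 = -88
T(7) = -(-88) + 2·20 - 21 = 107
T(8) = -107 + 2·(-88) - 24 = -307
T(9) = -(-307) + 2·107 - 27 = 494

494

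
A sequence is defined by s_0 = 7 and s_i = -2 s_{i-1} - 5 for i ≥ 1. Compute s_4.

s_1 = -2(7) - 5 = -19
s_2 = -2(-19) - 5 = 33
s_3 = -2(33) - 5 = -71
s_4 = -2(-71) - 5 = 137

137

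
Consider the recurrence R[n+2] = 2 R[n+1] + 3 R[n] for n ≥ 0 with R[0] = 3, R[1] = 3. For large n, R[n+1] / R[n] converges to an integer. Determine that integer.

The characteristic equation is r^2 - 2r - 3 = 0, which factors as (r - 3)(r + 1) = 0.
So the roots are 3 and -1. Since |3| > |-1| and the coefficient of 3^n is non-zero, the ratio tends to 3.

3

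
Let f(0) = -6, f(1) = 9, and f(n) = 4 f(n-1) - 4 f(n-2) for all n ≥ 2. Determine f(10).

101376

f(2) = 4·9 - 4·(-6) = 60
f(3) = 4·60 - 4·9 = 204
f(4) = 4·204 - 4·60 = 576
f(5) = 4·576 - 4·204 = 1488
f(6) = 4·1488 - 4·576 = 3648
f(7) = 4·3648 - 4·1488 = 8640
f(8) = 4·8640 - 4·3648 = 19968
f(9) = 4·19968 - 4·8640 = 45312
f(10) = 4·45312 - 4·19968 = 101376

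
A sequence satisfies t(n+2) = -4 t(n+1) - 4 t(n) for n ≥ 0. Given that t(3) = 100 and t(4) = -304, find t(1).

Rearranging, t(n-2) = (t(n) + 4 t(n-1)) / -4.
t(2) = (-304 + 4*100) / -4 = 96/-4 = -24
t(1) = (100 + 4*(-24)) / -4 = 4/-4 = -1

-1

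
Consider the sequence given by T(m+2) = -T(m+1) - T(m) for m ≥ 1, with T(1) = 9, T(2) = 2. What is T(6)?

T(3) = -2 - 9 = -11
T(4) = -(-11) - 2 = 9
T(5) = -9 - (-11) = 2
T(6) = -2 - 9 = -11

-11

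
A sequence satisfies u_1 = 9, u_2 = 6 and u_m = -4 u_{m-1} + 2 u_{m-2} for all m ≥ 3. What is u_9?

-61296

u_3 = -4*6 + 2*9 = -6
u_4 = -4*(-6) + 2*6 = 36
u_5 = -4*36 + 2*(-6) = -156
u_6 = -4*(-156) + 2*36 = 696
u_7 = -4*696 + 2*(-156) = -3096
u_8 = -4*(-3096) + 2*696 = 13776
u_9 = -4*13776 + 2*(-3096) = -61296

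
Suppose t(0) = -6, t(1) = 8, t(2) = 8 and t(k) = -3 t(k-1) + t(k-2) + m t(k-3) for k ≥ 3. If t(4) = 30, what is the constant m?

t(3) = -16 - 6m
t(4) = 56 + 26m
So 56 + 26m = 30, giving m = -1.

-1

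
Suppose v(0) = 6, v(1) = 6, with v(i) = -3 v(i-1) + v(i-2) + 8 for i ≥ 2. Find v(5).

v(2) = -3·6 + 6 + 8 = -4
v(3) = -3·(-4) + 6 + 8 = 26
v(4) = -3·26 + (-4) + 8 = -74
v(5) = -3·(-74) + 26 + 8 = 256

256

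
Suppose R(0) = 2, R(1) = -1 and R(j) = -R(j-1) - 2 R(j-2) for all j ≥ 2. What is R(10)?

57

R(2) = -(-1) - 2·2 = -3
R(3) = -(-3) - 2·(-1) = 5
R(4) = -5 - 2·(-3) = 1
R(5) = -1 - 2·5 = -11
R(6) = -(-11) - 2·1 = 9
R(7) = -9 - 2·(-11) = 13
R(8) = -13 - 2·9 = -31
R(9) = -(-31) - 2·13 = 5
R(10) = -5 - 2·(-31) = 57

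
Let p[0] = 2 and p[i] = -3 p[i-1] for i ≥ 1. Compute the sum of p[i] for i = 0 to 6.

1094

p[1] = -3·2 = -6
p[2] = -3·(-6) = 18
p[3] = -3·18 = -54
p[4] = -3·(-54) = 162
p[5] = -3·162 = -486
p[6] = -3·(-486) = 1458
Sum = 2 + (-6) + 18 + (-54) + 162 + (-486) + 1458 = 1094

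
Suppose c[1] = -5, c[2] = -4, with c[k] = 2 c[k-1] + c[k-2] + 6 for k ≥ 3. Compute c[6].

-56

c[3] = 2(-4) + (-5) + 6 = -7
c[4] = 2(-7) + (-4) + 6 = -12
c[5] = 2(-12) + (-7) + 6 = -25
c[6] = 2(-25) + (-12) + 6 = -56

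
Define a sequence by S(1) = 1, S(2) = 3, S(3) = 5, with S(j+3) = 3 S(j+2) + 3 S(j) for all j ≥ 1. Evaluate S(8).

S(4) = 3*5 + 3*1 = 18
S(5) = 3*18 + 3*3 = 63
S(6) = 3*63 + 3*5 = 204
S(7) = 3*204 + 3*18 = 666
S(8) = 3*666 + 3*63 = 2187

2187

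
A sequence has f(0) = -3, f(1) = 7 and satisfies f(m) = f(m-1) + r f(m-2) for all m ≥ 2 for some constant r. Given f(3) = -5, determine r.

-3

f(2) = 7 - 3r
f(3) = 7 + 4r
So 7 + 4r = -5, giving r = -3.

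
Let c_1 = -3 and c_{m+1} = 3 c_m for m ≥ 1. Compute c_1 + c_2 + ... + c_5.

c_2 = 3*(-3) = -9
c_3 = 3*(-9) = -27
c_4 = 3*(-27) = -81
c_5 = 3*(-81) = -243
Sum = (-3) + (-9) + (-27) + (-81) + (-243) = -363

-363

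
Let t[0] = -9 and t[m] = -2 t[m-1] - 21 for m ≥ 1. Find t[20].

The fixed point is -21/(1 + 2) = -7, so t[m] + 7 = -2(t[m-1] + 7).
Hence t[m] = -2·(-2)^m - 7.
t[20] = -2·(-2)^{20} - 7 = -2·1048576 - 7 = -2097159.

-2097159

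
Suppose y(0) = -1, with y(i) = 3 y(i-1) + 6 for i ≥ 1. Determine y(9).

39363

y(1) = 3·(-1) + 6 = 3
y(2) = 3·3 + 6 = 15
y(3) = 3·15 + 6 = 51
y(4) = 3·51 + 6 = 159
y(5) = 3·159 + 6 = 483
y(6) = 3·483 + 6 = 1455
y(7) = 3·1455 + 6 = 4371
y(8) = 3·4371 + 6 = 13119
y(9) = 3·13119 + 6 = 39363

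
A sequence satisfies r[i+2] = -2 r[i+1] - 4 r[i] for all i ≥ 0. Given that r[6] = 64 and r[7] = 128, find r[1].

Rearranging, r[i-2] = (r[i] + 2 r[i-1]) / -4.
r[5] = (128 + 2·64) / -4 = 256/-4 = -64
r[4] = (64 + 2·(-64)) / -4 = -64/-4 = 16
r[3] = (-64 + 2·16) / -4 = -32/-4 = 8
r[2] = (16 + 2·8) / -4 = 32/-4 = -8
r[1] = (8 + 2·(-8)) / -4 = -8/-4 = 2

2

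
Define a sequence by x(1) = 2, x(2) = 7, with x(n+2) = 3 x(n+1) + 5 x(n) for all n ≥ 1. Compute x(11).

2924551

x(3) = 3*7 + 5*2 = 31
x(4) = 3*31 + 5*7 = 128
x(5) = 3*128 + 5*31 = 539
x(6) = 3*539 + 5*128 = 2257
x(7) = 3*2257 + 5*539 = 9466
x(8) = 3*9466 + 5*2257 = 39683
x(9) = 3*39683 + 5*9466 = 166379
x(10) = 3*166379 + 5*39683 = 697552
x(11) = 3*697552 + 5*166379 = 2924551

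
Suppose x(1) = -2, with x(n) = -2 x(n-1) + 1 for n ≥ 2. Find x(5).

-37

x(2) = -2*(-2) + 1 = 5
x(3) = -2*5 + 1 = -9
x(4) = -2*(-9) + 1 = 19
x(5) = -2*19 + 1 = -37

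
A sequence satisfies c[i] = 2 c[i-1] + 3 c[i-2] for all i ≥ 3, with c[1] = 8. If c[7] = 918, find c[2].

Let c[2] = y.
c[3] = 24 + 2y
c[4] = 48 + 7y
c[5] = 168 + 20y
c[6] = 480 + 61y
c[7] = 1464 + 182y
So 1464 + 182y = 918, giving y = -3.

-3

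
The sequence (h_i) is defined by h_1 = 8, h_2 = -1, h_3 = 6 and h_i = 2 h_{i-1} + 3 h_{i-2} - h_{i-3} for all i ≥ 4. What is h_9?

1133

h_4 = 2*6 + 3*(-1) - 8 = 1
h_5 = 2*1 + 3*6 - (-1) = 21
h_6 = 2*21 + 3*1 - 6 = 39
h_7 = 2*39 + 3*21 - 1 = 140
h_8 = 2*140 + 3*39 - 21 = 376
h_9 = 2*376 + 3*140 - 39 = 1133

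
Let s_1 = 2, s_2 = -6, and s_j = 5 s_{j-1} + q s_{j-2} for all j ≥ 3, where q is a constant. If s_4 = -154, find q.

s_3 = -30 + 2q
s_4 = -150 + 4q
So -150 + 4q = -154, giving q = -1.

-1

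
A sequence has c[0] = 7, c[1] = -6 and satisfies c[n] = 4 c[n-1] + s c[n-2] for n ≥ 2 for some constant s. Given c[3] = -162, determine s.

c[2] = -24 + 7s
c[3] = -96 + 22s
So -96 + 22s = -162, giving s = -3.

-3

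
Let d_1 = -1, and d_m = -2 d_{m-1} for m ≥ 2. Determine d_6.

32

d_2 = -2·(-1) = 2
d_3 = -2·2 = -4
d_4 = -2·(-4) = 8
d_5 = -2·8 = -16
d_6 = -2·(-16) = 32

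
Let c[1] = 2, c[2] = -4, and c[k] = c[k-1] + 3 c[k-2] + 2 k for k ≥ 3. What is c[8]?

392

c[3] = (-4) + 3(2) + 6 = 8
c[4] = 8 + 3(-4) + 8 = 4
c[5] = 4 + 3(8) + 10 = 38
c[6] = 38 + 3(4) + 12 = 62
c[7] = 62 + 3(38) + 14 = 190
c[8] = 190 + 3(62) + 16 = 392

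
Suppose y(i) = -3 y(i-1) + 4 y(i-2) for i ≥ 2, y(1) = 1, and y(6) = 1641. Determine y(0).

3

Let y(0) = w.
y(2) = -3 + 4w
y(3) = 13 - 12w
y(4) = -51 + 52w
y(5) = 205 - 204w
y(6) = -819 + 820w
So -819 + 820w = 1641, giving w = 3.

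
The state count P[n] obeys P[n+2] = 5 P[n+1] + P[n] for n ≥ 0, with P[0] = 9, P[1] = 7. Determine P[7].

165067

P[2] = 5*7 + 9 = 44
P[3] = 5*44 + 7 = 227
P[4] = 5*227 + 44 = 1179
P[5] = 5*1179 + 227 = 6122
P[6] = 5*6122 + 1179 = 31789
P[7] = 5*31789 + 6122 = 165067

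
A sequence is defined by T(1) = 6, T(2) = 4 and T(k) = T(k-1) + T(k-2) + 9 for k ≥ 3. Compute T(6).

101

T(3) = 4 + 6 + 9 = 19
T(4) = 19 + 4 + 9 = 32
T(5) = 32 + 19 + 9 = 60
T(6) = 60 + 32 + 9 = 101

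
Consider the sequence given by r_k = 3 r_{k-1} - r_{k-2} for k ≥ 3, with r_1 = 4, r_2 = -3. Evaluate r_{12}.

-80193

r_3 = 3·(-3) - 4 = -13
r_4 = 3·(-13) - (-3) = -36
r_5 = 3·(-36) - (-13) = -95
r_6 = 3·(-95) - (-36) = -249
r_7 = 3·(-249) - (-95) = -652
r_8 = 3·(-652) - (-249) = -1707
r_9 = 3·(-1707) - (-652) = -4469
r_{10} = 3·(-4469) - (-1707) = -11700
r_{11} = 3·(-11700) - (-4469) = -30631
r_{12} = 3·(-30631) - (-11700) = -80193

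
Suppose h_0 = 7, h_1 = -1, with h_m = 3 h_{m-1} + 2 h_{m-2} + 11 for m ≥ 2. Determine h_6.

3574

h_2 = 3*(-1) + 2*7 + 11 = 22
h_3 = 3*22 + 2*(-1) + 11 = 75
h_4 = 3*75 + 2*22 + 11 = 280
h_5 = 3*280 + 2*75 + 11 = 1001
h_6 = 3*1001 + 2*280 + 11 = 3574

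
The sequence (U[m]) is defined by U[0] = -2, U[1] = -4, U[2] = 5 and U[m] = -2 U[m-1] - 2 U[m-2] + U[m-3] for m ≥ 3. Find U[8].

53

U[3] = -2·5 - 2·(-4) + (-2) = -4
U[4] = -2·(-4) - 2·5 + (-4) = -6
U[5] = -2·(-6) - 2·(-4) + 5 = 25
U[6] = -2·25 - 2·(-6) + (-4) = -42
U[7] = -2·(-42) - 2·25 + (-6) = 28
U[8] = -2·28 - 2·(-42) + 25 = 53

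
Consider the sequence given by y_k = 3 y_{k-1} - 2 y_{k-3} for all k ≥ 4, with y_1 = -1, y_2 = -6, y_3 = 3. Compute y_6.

129

y_4 = 3*3 - 2*(-1) = 11
y_5 = 3*11 - 2*(-6) = 45
y_6 = 3*45 - 2*3 = 129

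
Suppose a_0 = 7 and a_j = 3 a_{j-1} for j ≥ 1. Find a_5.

a_1 = 3*7 = 21
a_2 = 3*21 = 63
a_3 = 3*63 = 189
a_4 = 3*189 = 567
a_5 = 3*567 = 1701

1701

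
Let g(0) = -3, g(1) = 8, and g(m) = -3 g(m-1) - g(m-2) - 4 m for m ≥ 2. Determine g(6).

-1267

g(2) = -3(8) - (-3) - 8 = -29
g(3) = -3(-29) - 8 - 12 = 67
g(4) = -3(67) - (-29) - 16 = -188
g(5) = -3(-188) - 67 - 20 = 477
g(6) = -3(477) - (-188) - 24 = -1267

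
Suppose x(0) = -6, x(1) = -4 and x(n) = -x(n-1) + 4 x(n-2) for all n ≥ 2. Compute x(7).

x(2) = -(-4) + 4(-6) = -20
x(3) = -(-20) + 4(-4) = 4
x(4) = -4 + 4(-20) = -84
x(5) = -(-84) + 4(4) = 100
x(6) = -100 + 4(-84) = -436
x(7) = -(-436) + 4(100) = 836

836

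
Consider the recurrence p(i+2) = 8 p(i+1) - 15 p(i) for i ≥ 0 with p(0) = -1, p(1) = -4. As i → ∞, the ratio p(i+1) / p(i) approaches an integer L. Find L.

5

The characteristic equation is r^2 - 8r + 15 = 0, which factors as (r - 5)(r - 3) = 0.
So the roots are 5 and 3. Since |5| > |3| and the coefficient of 5^i is non-zero, the ratio tends to 5.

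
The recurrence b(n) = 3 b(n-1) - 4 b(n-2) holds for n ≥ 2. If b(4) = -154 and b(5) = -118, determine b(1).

2

Rearranging, b(n-2) = (b(n) - 3 b(n-1)) / -4.
b(3) = (-118 - 3(-154)) / -4 = 344/-4 = -86
b(2) = (-154 - 3(-86)) / -4 = 104/-4 = -26
b(1) = (-86 - 3(-26)) / -4 = -8/-4 = 2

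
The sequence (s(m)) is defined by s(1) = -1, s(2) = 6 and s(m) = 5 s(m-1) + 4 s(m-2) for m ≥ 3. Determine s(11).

s(3) = 5·6 + 4·(-1) = 26
s(4) = 5·26 + 4·6 = 154
s(5) = 5·154 + 4·26 = 874
s(6) = 5·874 + 4·154 = 4986
s(7) = 5·4986 + 4·874 = 28426
s(8) = 5·28426 + 4·4986 = 162074
s(9) = 5·162074 + 4·28426 = 924074
s(10) = 5·924074 + 4·162074 = 5268666
s(11) = 5·5268666 + 4·924074 = 30039626

30039626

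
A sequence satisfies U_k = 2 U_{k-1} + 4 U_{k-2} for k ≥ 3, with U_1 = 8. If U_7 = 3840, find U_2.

Let U_2 = v.
U_3 = 32 + 2v
U_4 = 64 + 8v
U_5 = 256 + 24v
U_6 = 768 + 80v
U_7 = 2560 + 256v
So 2560 + 256v = 3840, giving v = 5.

5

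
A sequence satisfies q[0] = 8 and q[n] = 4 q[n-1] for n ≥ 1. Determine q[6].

q[1] = 4*8 = 32
q[2] = 4*32 = 128
q[3] = 4*128 = 512
q[4] = 4*512 = 2048
q[5] = 4*2048 = 8192
q[6] = 4*8192 = 32768

32768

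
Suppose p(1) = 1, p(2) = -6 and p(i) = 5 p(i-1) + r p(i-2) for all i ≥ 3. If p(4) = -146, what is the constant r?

p(3) = -30 + r
p(4) = -150 - r
So -150 - r = -146, giving r = -4.

-4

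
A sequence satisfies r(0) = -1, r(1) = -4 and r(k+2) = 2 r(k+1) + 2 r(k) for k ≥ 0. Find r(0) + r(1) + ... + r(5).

r(2) = 2*(-4) + 2*(-1) = -10
r(3) = 2*(-10) + 2*(-4) = -28
r(4) = 2*(-28) + 2*(-10) = -76
r(5) = 2*(-76) + 2*(-28) = -208
Sum = (-1) + (-4) + (-10) + (-28) + (-76) + (-208) = -327

-327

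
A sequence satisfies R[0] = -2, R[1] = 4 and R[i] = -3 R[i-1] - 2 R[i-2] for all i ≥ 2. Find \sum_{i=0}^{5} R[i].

42

R[2] = -3(4) - 2(-2) = -8
R[3] = -3(-8) - 2(4) = 16
R[4] = -3(16) - 2(-8) = -32
R[5] = -3(-32) - 2(16) = 64
Sum = (-2) + 4 + (-8) + 16 + (-32) + 64 = 42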